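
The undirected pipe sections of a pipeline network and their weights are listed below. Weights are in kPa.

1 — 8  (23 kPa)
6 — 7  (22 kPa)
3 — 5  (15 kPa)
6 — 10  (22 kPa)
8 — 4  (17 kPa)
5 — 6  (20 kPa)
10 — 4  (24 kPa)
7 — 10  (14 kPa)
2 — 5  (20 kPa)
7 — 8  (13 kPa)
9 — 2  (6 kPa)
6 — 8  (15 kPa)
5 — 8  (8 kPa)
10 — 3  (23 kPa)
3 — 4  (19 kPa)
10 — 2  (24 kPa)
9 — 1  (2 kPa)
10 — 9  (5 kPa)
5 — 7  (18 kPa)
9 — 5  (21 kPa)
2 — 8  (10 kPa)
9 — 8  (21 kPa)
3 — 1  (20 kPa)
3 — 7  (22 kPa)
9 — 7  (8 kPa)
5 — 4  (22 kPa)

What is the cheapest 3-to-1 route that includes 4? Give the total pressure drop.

50 kPa

Best 3 to 4: 3–4 costing 19
Best 4 to 1: 4–10–9–1 costing 31
Total via 4: 19 + 31 = 50 kPa.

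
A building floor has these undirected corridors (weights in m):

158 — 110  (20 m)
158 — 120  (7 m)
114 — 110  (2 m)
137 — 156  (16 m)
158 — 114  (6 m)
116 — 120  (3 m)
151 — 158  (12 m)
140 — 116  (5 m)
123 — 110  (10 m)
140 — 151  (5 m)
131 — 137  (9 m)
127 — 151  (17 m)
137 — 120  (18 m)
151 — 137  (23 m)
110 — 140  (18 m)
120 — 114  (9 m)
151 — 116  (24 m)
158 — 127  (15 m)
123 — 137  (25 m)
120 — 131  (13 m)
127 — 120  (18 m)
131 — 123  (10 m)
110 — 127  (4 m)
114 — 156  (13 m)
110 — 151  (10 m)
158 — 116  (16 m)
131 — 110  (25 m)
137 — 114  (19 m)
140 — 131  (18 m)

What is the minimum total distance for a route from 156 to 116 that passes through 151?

35 m

Shortest 156→151: 156 → 114 → 110 → 151 = 25
Shortest 151→116: 151 → 140 → 116 = 10
Total via 151: 25 + 10 = 35 m.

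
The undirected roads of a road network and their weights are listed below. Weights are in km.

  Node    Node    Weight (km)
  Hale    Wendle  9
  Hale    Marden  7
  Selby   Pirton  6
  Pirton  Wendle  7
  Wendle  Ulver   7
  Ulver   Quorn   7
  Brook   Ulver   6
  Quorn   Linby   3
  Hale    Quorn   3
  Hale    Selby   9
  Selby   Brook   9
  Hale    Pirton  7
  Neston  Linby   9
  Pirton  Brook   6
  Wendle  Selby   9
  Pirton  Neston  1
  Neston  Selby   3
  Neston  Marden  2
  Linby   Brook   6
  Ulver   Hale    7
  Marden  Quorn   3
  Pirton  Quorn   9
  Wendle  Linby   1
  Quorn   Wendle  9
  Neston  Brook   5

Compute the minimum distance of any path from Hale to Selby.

Compare a few routes:
Hale - Pirton - Neston - Selby: 7+1+3 = 11
Hale - Selby: 9 = 9
The minimum is 9 km via Hale - Selby.

9 km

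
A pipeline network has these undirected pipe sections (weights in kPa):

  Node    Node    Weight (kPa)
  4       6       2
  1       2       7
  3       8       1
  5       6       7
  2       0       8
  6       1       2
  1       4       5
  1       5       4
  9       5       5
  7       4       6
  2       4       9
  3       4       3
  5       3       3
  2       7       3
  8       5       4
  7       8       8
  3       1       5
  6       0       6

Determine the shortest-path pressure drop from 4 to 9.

11 kPa

Enumerating some paths:
4 → 3 → 5 → 9: 3+3+5 = 11
4 → 3 → 8 → 5 → 9: 3+1+4+5 = 13
4 → 6 → 1 → 5 → 9: 2+2+4+5 = 13
Cheapest is 4 → 3 → 5 → 9 at 11 kPa.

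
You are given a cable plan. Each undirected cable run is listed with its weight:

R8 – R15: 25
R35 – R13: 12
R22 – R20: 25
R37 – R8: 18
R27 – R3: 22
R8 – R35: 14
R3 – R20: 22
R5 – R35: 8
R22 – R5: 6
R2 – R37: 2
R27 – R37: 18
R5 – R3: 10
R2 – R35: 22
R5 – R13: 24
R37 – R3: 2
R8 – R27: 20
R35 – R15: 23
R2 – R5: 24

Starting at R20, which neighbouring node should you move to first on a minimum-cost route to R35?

R22

Compare a few routes:
R20 → R22 → R5 → R35: 25+6+8 = 39
R20 → R3 → R37 → R8 → R35: 22+2+18+14 = 56
R20 → R3 → R5 → R35: 22+10+8 = 40
R20 → R3 → R37 → R2 → R35: 22+2+2+22 = 48
Cheapest is R20 → R22 → R5 → R35 at 39.
So from R20 the first move is to R22.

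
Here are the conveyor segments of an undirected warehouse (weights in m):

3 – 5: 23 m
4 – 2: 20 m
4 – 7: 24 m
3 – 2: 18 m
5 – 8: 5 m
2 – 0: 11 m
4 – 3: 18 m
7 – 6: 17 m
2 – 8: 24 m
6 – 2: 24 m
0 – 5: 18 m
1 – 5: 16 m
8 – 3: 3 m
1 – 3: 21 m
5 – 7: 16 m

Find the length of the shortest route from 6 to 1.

Settle nodes by increasing distance from 6:
6: 0
7: 17  (via 6)
2: 24  (via 6)
5: 33  (via 7)
0: 35  (via 2)
8: 38  (via 5)
3: 41  (via 8)
4: 41  (via 7)
1: 49  (via 5)
Shortest route: 6 → 7 → 5 → 1 = 49 m.

49 m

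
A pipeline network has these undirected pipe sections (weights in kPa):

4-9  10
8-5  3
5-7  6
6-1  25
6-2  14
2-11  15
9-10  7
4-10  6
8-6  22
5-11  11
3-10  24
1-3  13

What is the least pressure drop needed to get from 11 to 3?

67 kPa

Enumerating some paths:
11 → 2 → 6 → 1 → 3: 15+14+25+13 = 67
11 → 5 → 8 → 6 → 1 → 3: 11+3+22+25+13 = 74
The minimum is 67 kPa via 11 → 2 → 6 → 1 → 3.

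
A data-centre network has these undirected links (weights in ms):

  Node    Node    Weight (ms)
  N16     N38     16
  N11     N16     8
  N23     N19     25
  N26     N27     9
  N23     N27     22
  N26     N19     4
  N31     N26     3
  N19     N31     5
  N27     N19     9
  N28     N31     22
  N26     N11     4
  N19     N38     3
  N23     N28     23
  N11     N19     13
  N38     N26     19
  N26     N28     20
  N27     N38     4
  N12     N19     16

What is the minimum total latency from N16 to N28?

32 ms

Running Dijkstra from N16:
N16: 0
N11: 8  (via N16)
N26: 12  (via N11)
N31: 15  (via N26)
N19: 16  (via N26)
N38: 16  (via N16)
N27: 20  (via N38)
N12: 32  (via N19)
N28: 32  (via N26)
Shortest route: N16–N11–N26–N28 = 32 ms.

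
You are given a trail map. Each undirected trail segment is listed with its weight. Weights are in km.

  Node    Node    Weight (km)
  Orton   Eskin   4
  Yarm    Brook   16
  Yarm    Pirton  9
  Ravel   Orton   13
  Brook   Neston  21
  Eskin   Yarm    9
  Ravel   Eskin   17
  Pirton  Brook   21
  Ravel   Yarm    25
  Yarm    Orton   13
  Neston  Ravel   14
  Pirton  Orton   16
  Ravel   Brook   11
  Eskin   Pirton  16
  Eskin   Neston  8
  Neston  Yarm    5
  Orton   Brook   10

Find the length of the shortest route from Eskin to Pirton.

16 km

Candidate routes:
Eskin–Yarm–Pirton: 9+9 = 18
Eskin–Pirton: 16 = 16
Eskin–Orton–Pirton: 4+16 = 20
Cheapest is Eskin–Pirton at 16 km.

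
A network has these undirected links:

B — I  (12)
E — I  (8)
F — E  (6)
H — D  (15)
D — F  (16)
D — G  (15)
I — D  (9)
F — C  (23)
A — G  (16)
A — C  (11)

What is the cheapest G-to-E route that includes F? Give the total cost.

Best G to F: G–D–F costing 31
Shortest F→E: F–E = 6
Total via F: 31 + 6 = 37.

37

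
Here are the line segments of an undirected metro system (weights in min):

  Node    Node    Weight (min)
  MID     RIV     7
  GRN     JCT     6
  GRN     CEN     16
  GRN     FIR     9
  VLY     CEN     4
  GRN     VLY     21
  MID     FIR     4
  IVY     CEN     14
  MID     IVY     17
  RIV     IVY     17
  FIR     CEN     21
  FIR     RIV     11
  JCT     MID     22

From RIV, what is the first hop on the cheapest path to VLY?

Compare a few routes:
RIV–FIR–CEN–VLY: 11+21+4 = 36
RIV–IVY–CEN–VLY: 17+14+4 = 35
RIV–MID–FIR–CEN–VLY: 7+4+21+4 = 36
The minimum is 35 min via RIV–IVY–CEN–VLY.
So from RIV the first move is to IVY.

IVY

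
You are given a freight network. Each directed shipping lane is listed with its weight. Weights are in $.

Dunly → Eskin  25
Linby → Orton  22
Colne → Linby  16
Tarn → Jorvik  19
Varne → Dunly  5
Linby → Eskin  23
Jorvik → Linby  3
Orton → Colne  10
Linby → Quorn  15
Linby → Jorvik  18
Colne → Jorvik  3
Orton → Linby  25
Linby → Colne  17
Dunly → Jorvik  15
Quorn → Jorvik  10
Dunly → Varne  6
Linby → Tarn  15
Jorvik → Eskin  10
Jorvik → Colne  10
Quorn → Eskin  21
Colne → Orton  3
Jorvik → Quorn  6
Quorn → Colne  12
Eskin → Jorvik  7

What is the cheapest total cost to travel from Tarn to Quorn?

$25

Settle nodes by increasing distance from Tarn:
Tarn: 0
Jorvik: 19  (via Tarn)
Linby: 22  (via Jorvik)
Quorn: 25  (via Jorvik)
Shortest route: Tarn–Jorvik–Quorn = $25.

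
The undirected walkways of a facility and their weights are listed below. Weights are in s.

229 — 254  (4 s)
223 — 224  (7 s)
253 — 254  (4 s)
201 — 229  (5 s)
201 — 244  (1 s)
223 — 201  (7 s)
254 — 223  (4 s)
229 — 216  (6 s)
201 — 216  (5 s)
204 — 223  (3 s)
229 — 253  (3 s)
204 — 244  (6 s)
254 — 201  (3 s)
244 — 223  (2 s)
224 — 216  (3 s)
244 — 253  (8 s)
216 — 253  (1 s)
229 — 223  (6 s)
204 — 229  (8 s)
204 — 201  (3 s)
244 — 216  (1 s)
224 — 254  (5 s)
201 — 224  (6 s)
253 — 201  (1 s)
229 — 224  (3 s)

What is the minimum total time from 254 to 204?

Enumerating some paths:
254–223–204: 4+3 = 7
254–201–204: 3+3 = 6
The minimum is 6 s via 254–201–204.

6 s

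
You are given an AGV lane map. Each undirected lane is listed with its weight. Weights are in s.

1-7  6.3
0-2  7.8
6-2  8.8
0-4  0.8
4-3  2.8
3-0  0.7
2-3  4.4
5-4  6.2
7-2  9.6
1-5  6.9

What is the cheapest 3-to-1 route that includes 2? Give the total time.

20.3 s

Best 3 to 2: 3–2 costing 4.4
Best 2 to 1: 2–7–1 costing 15.9
Total via 2: 4.4 + 15.9 = 20.3 s.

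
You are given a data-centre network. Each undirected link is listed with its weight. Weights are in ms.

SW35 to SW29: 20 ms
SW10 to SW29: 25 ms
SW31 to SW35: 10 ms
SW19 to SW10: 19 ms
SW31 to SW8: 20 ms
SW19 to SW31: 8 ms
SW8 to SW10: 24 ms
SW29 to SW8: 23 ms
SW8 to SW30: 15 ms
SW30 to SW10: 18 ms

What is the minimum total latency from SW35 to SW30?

Candidate routes:
SW35–SW31–SW8–SW30: 10+20+15 = 45
SW35–SW31–SW19–SW10–SW30: 10+8+19+18 = 55
The minimum is 45 ms via SW35–SW31–SW8–SW30.

45 ms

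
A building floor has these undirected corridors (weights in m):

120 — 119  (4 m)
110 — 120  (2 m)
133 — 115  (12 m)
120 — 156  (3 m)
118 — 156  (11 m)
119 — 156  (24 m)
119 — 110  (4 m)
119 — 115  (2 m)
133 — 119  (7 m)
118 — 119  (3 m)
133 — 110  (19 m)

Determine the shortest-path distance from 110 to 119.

Compare a few routes:
110 - 119: 4 = 4
110 - 120 - 119: 2+4 = 6
Cheapest is 110 - 119 at 4 m.

4 m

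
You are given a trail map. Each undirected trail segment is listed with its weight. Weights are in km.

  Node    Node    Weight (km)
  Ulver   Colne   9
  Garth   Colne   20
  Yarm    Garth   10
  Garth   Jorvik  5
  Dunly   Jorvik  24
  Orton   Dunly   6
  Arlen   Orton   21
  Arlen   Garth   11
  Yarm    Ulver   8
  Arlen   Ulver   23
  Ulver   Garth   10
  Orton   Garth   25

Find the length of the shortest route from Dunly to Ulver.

Shortest distances from Dunly:
Dunly: 0
Orton: 6  (via Dunly)
Jorvik: 24  (via Dunly)
Arlen: 27  (via Orton)
Garth: 29  (via Jorvik)
Ulver: 39  (via Garth)
Shortest route: Dunly → Jorvik → Garth → Ulver = 39 km.

39 km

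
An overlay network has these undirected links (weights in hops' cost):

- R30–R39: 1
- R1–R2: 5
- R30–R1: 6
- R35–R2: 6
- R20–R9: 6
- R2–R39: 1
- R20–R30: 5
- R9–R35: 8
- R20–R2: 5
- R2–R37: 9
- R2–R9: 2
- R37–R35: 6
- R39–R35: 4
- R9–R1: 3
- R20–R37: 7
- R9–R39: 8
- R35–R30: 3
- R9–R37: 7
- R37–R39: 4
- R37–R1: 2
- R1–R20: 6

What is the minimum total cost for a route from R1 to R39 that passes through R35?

Shortest R1→R35: R1 → R37 → R35 = 8
Shortest R35→R39: R35 → R39 = 4
Total via R35: 8 + 4 = 12 hops' cost.

12 hops' cost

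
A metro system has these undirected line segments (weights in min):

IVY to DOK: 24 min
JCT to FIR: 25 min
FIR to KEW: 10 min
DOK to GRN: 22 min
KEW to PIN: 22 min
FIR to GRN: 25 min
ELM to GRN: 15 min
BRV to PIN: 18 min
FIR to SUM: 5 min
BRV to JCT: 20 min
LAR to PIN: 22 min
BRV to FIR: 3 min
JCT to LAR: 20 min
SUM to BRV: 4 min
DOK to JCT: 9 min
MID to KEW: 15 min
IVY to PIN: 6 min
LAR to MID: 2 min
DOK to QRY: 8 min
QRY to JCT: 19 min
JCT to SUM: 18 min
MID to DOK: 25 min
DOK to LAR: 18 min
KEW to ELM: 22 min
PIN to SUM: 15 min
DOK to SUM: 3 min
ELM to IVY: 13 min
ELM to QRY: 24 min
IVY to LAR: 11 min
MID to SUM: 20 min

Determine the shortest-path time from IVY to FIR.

Running Dijkstra from IVY:
IVY: 0
PIN: 6  (via IVY)
LAR: 11  (via IVY)
MID: 13  (via LAR)
ELM: 13  (via IVY)
SUM: 21  (via PIN)
BRV: 24  (via PIN)
DOK: 24  (via IVY)
FIR: 26  (via SUM)
Shortest route: IVY–PIN–SUM–FIR = 26 min.

26 min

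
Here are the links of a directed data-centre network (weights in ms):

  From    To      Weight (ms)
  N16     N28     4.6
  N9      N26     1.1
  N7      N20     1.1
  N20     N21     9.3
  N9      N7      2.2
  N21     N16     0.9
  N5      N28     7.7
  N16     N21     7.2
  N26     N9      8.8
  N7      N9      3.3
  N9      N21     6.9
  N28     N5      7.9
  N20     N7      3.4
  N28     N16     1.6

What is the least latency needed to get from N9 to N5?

20.3 ms

Enumerating some paths:
N9–N7–N20–N21–N16–N28–N5: 2.2+1.1+9.3+0.9+4.6+7.9 = 26
N9–N21–N16–N28–N5: 6.9+0.9+4.6+7.9 = 20.3
The minimum is 20.3 ms via N9–N21–N16–N28–N5.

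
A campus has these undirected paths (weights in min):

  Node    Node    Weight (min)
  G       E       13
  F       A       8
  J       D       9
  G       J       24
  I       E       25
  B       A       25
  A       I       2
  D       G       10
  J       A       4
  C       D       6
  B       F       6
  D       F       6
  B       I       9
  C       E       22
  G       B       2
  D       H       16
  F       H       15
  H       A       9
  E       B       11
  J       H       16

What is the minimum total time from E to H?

Candidate routes:
E - B - F - H: 11+6+15 = 32
E - B - F - A - H: 11+6+8+9 = 34
E - B - I - A - H: 11+9+2+9 = 31
The minimum is 31 min via E - B - I - A - H.

31 min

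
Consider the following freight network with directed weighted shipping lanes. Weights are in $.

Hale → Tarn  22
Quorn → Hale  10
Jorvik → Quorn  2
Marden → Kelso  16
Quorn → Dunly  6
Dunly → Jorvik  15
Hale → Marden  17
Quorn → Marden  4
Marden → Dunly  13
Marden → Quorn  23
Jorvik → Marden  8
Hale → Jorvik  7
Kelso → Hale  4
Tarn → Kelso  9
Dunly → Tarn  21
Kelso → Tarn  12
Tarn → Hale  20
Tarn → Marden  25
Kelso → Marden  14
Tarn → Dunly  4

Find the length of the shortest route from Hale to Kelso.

Enumerating some paths:
Hale → Jorvik → Marden → Kelso: 7+8+16 = 31
Hale → Jorvik → Quorn → Marden → Kelso: 7+2+4+16 = 29
The minimum is $29 via Hale → Jorvik → Quorn → Marden → Kelso.

$29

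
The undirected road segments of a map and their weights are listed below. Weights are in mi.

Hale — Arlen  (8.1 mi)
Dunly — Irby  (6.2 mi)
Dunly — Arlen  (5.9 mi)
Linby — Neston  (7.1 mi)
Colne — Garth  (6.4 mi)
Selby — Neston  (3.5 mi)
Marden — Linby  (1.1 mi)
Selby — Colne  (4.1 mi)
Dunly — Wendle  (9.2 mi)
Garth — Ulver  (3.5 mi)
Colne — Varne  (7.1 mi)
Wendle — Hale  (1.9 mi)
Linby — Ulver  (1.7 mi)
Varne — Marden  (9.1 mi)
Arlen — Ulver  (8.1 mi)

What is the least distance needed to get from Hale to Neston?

Shortest distances from Hale:
Hale: 0
Wendle: 1.9  (via Hale)
Arlen: 8.1  (via Hale)
Dunly: 11.1  (via Wendle)
Ulver: 16.2  (via Arlen)
Irby: 17.3  (via Dunly)
Linby: 17.9  (via Ulver)
Marden: 19  (via Linby)
Garth: 19.7  (via Ulver)
Neston: 25  (via Linby)
Shortest route: Hale–Arlen–Ulver–Linby–Neston = 25 mi.

25 mi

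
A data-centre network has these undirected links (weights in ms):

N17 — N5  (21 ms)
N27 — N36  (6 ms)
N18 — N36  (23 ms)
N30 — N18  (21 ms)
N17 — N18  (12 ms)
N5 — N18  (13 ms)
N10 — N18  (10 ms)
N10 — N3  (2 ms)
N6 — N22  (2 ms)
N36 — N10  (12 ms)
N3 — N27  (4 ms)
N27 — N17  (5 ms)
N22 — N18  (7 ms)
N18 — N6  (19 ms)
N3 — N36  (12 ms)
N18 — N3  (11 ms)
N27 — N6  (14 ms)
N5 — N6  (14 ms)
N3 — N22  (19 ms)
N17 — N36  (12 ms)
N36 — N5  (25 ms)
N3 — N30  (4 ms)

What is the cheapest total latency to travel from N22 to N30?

Compare a few routes:
N22 - N18 - N3 - N30: 7+11+4 = 22
N22 - N3 - N30: 19+4 = 23
The minimum is 22 ms via N22 - N18 - N3 - N30.

22 ms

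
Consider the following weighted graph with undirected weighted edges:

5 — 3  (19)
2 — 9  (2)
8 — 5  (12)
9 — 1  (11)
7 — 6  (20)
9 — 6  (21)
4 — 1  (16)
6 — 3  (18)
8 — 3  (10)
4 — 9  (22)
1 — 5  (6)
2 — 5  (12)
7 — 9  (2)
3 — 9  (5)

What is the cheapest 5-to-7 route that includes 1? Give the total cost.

Shortest 5→1: 5 → 1 = 6
Shortest 1→7: 1 → 9 → 7 = 13
Total via 1: 6 + 13 = 19.

19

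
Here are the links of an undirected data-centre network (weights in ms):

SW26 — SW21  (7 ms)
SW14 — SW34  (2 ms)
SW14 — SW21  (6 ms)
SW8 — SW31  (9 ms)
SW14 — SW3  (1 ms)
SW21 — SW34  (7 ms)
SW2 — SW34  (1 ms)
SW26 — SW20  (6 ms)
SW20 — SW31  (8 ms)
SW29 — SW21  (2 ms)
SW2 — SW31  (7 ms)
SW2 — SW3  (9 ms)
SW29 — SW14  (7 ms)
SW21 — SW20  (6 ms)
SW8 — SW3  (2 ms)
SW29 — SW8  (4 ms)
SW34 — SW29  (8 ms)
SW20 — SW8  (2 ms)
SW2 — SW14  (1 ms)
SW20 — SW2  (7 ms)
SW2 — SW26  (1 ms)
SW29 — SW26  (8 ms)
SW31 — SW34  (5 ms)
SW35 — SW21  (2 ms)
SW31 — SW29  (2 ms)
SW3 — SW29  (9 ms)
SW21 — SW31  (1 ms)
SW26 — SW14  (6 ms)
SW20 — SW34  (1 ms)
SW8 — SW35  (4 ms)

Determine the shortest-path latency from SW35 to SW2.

Candidate routes:
SW35–SW21–SW31–SW34–SW2: 2+1+5+1 = 9
SW35–SW8–SW3–SW14–SW2: 4+2+1+1 = 8
SW35–SW21–SW14–SW2: 2+6+1 = 9
The minimum is 8 ms via SW35–SW8–SW3–SW14–SW2.

8 ms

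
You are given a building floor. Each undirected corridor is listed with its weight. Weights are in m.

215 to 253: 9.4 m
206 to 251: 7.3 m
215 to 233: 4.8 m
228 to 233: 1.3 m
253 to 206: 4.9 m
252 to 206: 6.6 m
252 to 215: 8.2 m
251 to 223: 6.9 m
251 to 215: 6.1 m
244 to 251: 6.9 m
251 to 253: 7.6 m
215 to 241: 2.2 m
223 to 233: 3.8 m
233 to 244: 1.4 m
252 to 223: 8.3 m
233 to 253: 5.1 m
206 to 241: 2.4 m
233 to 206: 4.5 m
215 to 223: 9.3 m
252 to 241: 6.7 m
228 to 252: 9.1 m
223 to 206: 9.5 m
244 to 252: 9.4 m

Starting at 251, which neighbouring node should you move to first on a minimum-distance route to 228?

244

Enumerating some paths:
251 → 223 → 233 → 228: 6.9+3.8+1.3 = 12
251 → 244 → 233 → 228: 6.9+1.4+1.3 = 9.6
The minimum is 9.6 m via 251 → 244 → 233 → 228.
So from 251 the first move is to 244.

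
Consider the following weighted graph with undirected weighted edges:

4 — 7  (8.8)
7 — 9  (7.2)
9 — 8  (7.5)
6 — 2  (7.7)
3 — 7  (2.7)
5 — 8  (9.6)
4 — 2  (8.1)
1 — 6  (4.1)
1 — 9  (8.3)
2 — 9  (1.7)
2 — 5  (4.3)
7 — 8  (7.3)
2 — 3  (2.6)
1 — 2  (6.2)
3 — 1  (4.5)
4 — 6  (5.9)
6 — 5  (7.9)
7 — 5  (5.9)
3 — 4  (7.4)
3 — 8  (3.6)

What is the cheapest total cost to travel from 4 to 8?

11

Compare a few routes:
4 → 2 → 3 → 8: 8.1+2.6+3.6 = 14.3
4 → 3 → 8: 7.4+3.6 = 11
4 → 7 → 8: 8.8+7.3 = 16.1
4 → 7 → 3 → 8: 8.8+2.7+3.6 = 15.1
The minimum is 11 via 4 → 3 → 8.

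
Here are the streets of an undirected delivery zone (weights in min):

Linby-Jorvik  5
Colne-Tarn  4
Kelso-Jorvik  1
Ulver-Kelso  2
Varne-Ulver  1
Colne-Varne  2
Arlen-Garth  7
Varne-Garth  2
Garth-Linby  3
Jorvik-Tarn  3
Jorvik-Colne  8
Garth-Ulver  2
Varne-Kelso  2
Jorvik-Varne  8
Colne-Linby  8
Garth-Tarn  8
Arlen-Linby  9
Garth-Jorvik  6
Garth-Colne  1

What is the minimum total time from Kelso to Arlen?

Settle nodes by increasing distance from Kelso:
Kelso: 0
Jorvik: 1  (via Kelso)
Varne: 2  (via Kelso)
Ulver: 2  (via Kelso)
Colne: 4  (via Varne)
Tarn: 4  (via Jorvik)
Garth: 4  (via Varne)
Linby: 6  (via Jorvik)
Arlen: 11  (via Garth)
Shortest route: Kelso → Varne → Garth → Arlen = 11 min.

11 min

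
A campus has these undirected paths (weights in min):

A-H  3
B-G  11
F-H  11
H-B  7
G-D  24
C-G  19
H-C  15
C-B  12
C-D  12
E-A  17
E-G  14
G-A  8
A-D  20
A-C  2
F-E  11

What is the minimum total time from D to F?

Candidate routes:
D - A - H - F: 20+3+11 = 34
D - C - A - H - F: 12+2+3+11 = 28
D - C - H - F: 12+15+11 = 38
Cheapest is D - C - A - H - F at 28 min.

28 min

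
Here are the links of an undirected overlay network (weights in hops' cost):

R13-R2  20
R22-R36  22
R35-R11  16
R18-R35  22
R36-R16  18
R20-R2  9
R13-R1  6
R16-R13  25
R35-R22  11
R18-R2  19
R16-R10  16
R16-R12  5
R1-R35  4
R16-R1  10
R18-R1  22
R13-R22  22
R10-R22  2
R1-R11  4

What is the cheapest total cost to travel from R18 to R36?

50 hops' cost

Enumerating some paths:
R18 → R1 → R16 → R36: 22+10+18 = 50
R18 → R35 → R22 → R36: 22+11+22 = 55
R18 → R35 → R1 → R16 → R36: 22+4+10+18 = 54
The minimum is 50 hops' cost via R18 → R1 → R16 → R36.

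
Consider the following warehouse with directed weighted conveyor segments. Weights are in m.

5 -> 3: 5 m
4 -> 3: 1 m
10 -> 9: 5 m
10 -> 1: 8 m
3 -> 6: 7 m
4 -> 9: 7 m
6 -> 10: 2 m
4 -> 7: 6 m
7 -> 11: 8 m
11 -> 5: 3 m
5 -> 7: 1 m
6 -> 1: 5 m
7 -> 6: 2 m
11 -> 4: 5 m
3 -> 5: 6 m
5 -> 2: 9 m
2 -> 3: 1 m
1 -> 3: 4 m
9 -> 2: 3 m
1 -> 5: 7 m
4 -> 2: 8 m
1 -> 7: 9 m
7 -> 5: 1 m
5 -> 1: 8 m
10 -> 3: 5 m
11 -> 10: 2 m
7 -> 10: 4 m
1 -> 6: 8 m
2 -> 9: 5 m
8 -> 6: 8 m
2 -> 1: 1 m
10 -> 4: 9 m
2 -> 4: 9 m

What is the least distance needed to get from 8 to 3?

Candidate routes:
8 - 6 - 10 - 3: 8+2+5 = 15
8 - 6 - 1 - 3: 8+5+4 = 17
Cheapest is 8 - 6 - 10 - 3 at 15 m.

15 m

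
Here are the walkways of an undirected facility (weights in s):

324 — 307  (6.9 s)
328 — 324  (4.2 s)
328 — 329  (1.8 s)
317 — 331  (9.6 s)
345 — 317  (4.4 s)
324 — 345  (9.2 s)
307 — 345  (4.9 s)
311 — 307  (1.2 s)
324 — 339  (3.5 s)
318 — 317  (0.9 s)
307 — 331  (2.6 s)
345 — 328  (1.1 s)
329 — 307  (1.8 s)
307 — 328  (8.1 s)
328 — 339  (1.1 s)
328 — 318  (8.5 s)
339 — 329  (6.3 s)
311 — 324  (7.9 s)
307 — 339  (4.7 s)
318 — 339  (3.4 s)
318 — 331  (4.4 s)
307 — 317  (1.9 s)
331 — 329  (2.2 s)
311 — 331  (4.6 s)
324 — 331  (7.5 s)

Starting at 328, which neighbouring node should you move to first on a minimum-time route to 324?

324

Candidate routes:
328 - 339 - 324: 1.1+3.5 = 4.6
328 - 329 - 307 - 324: 1.8+1.8+6.9 = 10.5
328 - 345 - 324: 1.1+9.2 = 10.3
328 - 324: 4.2 = 4.2
Cheapest is 328 - 324 at 4.2 s.
So from 328 the first move is to 324.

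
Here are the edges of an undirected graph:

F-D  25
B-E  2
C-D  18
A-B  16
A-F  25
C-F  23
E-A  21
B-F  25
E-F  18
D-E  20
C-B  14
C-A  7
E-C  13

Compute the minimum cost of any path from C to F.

Shortest distances from C:
C: 0
A: 7  (via C)
E: 13  (via C)
B: 14  (via C)
D: 18  (via C)
F: 23  (via C)
Shortest route: C → F = 23.

23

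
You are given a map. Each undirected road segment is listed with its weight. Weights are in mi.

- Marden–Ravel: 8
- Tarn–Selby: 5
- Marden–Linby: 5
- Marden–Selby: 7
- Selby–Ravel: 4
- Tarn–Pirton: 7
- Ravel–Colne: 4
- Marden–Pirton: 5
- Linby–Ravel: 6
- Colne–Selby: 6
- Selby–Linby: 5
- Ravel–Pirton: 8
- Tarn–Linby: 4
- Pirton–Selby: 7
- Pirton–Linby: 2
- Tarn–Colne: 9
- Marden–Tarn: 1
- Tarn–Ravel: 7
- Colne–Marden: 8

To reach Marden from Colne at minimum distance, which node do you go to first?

Marden

Candidate routes:
Colne–Selby–Tarn–Marden: 6+5+1 = 12
Colne–Tarn–Marden: 9+1 = 10
Colne–Ravel–Marden: 4+8 = 12
Colne–Marden: 8 = 8
Cheapest is Colne–Marden at 8 mi.
So from Colne the first move is to Marden.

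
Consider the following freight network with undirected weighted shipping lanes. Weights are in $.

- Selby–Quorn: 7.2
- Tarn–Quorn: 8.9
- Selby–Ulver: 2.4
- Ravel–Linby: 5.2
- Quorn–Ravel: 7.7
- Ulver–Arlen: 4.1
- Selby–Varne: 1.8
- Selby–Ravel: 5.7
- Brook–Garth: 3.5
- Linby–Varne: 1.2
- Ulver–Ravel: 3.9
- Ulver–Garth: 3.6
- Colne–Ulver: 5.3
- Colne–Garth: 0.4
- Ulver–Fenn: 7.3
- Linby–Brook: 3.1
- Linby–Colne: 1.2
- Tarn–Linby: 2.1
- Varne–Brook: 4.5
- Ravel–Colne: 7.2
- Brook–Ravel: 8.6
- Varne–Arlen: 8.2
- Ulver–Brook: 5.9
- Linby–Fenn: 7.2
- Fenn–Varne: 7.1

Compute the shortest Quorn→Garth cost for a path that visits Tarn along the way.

$12.6

Shortest Quorn→Tarn: Quorn → Tarn = 8.9
Best Tarn to Garth: Tarn → Linby → Colne → Garth costing 3.7
Total via Tarn: 8.9 + 3.7 = $12.6.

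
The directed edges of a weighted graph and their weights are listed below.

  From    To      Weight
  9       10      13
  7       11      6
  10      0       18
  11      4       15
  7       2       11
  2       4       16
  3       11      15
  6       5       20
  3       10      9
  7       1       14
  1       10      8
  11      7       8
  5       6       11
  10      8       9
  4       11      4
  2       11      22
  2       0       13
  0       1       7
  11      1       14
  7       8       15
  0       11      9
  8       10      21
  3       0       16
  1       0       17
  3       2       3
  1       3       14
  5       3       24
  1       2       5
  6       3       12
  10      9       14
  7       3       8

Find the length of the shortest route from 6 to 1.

35

Compare a few routes:
6 - 3 - 0 - 1: 12+16+7 = 35
6 - 3 - 2 - 4 - 11 - 1: 12+3+16+4+14 = 49
6 - 3 - 10 - 0 - 1: 12+9+18+7 = 46
6 - 3 - 11 - 1: 12+15+14 = 41
The minimum is 35 via 6 - 3 - 0 - 1.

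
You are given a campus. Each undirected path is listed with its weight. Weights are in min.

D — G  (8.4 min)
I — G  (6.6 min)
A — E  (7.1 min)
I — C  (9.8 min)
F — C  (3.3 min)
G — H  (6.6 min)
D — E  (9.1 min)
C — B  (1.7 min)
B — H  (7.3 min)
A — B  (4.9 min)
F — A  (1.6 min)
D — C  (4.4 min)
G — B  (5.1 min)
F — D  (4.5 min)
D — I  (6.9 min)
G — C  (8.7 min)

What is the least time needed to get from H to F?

12.3 min

Running Dijkstra from H:
H: 0
G: 6.6  (via H)
B: 7.3  (via H)
C: 9  (via B)
A: 12.2  (via B)
F: 12.3  (via C)
Shortest route: H → B → C → F = 12.3 min.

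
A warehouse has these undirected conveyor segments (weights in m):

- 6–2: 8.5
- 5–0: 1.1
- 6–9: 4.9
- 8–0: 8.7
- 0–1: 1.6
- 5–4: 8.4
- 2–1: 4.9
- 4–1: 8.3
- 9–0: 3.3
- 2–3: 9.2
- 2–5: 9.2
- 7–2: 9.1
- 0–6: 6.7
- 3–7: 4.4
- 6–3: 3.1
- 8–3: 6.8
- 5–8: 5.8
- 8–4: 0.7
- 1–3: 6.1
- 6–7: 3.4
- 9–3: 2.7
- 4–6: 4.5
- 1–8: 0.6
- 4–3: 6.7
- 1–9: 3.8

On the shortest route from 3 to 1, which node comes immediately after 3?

1

Candidate routes:
3–1: 6.1 = 6.1
3–9–1: 2.7+3.8 = 6.5
The minimum is 6.1 m via 3–1.
So from 3 the first move is to 1.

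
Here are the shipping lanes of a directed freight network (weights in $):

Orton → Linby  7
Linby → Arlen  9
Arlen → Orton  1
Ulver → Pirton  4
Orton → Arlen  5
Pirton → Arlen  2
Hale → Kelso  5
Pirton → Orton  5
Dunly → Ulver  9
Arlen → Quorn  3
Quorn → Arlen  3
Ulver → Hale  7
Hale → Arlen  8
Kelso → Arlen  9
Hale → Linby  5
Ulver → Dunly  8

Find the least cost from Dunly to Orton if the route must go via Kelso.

$31

Best Dunly to Kelso: Dunly–Ulver–Hale–Kelso costing 21
Best Kelso to Orton: Kelso–Arlen–Orton costing 10
Total via Kelso: 21 + 10 = $31.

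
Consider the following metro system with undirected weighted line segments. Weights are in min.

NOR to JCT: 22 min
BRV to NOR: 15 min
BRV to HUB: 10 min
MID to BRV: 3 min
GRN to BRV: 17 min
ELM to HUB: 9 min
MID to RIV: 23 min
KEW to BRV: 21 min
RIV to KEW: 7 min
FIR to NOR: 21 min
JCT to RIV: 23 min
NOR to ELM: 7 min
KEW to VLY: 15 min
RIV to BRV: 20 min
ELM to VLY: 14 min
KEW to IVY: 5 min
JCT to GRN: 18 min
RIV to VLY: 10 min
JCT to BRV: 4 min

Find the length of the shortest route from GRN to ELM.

36 min

Running Dijkstra from GRN:
GRN: 0
BRV: 17  (via GRN)
JCT: 18  (via GRN)
MID: 20  (via BRV)
HUB: 27  (via BRV)
NOR: 32  (via BRV)
ELM: 36  (via HUB)
Shortest route: GRN → BRV → HUB → ELM = 36 min.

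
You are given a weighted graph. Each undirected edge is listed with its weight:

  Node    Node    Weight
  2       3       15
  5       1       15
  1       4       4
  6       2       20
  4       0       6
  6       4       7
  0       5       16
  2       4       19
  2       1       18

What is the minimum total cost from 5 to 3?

Running Dijkstra from 5:
5: 0
1: 15  (via 5)
0: 16  (via 5)
4: 19  (via 1)
6: 26  (via 4)
2: 33  (via 1)
3: 48  (via 2)
Shortest route: 5 → 1 → 2 → 3 = 48.

48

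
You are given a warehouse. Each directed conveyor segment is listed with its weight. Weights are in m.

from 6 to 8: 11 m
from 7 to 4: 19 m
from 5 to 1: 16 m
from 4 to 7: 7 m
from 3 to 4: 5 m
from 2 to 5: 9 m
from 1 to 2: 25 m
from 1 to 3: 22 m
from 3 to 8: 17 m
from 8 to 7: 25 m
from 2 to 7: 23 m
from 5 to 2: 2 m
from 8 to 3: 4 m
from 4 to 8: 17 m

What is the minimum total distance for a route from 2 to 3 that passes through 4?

63 m

Best 2 to 4: 2 → 7 → 4 costing 42
Best 4 to 3: 4 → 8 → 3 costing 21
Total via 4: 42 + 21 = 63 m.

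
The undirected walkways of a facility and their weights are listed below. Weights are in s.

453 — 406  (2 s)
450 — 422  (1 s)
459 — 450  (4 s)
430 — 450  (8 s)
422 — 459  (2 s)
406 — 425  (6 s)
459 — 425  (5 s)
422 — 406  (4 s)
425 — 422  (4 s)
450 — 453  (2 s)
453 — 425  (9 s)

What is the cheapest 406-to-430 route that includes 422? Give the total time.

Shortest 406→422: 406–422 = 4
Best 422 to 430: 422–450–430 costing 9
Total via 422: 4 + 9 = 13 s.

13 s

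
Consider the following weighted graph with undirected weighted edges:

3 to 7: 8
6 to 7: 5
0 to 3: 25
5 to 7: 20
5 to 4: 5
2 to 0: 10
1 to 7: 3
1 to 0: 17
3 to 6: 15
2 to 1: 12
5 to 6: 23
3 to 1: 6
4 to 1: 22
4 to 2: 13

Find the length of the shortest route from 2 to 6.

20

Shortest distances from 2:
2: 0
0: 10  (via 2)
1: 12  (via 2)
4: 13  (via 2)
7: 15  (via 1)
3: 18  (via 1)
5: 18  (via 4)
6: 20  (via 7)
Shortest route: 2 → 1 → 7 → 6 = 20.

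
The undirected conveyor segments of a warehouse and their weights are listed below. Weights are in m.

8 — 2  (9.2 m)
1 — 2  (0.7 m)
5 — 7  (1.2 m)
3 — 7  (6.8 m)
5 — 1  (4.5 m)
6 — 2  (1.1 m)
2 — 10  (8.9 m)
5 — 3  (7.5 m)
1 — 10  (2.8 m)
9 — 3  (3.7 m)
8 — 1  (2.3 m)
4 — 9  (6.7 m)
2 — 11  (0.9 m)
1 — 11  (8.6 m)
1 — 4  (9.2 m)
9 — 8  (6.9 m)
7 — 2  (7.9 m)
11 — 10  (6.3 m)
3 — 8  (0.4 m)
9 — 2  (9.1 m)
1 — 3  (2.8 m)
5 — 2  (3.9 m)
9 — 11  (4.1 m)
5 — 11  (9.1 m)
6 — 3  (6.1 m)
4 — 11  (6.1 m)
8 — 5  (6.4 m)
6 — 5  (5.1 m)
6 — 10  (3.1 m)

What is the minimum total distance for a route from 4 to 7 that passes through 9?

Best 4 to 9: 4 → 9 costing 6.7
Best 9 to 7: 9 → 11 → 2 → 5 → 7 costing 10.1
Total via 9: 6.7 + 10.1 = 16.8 m.

16.8 m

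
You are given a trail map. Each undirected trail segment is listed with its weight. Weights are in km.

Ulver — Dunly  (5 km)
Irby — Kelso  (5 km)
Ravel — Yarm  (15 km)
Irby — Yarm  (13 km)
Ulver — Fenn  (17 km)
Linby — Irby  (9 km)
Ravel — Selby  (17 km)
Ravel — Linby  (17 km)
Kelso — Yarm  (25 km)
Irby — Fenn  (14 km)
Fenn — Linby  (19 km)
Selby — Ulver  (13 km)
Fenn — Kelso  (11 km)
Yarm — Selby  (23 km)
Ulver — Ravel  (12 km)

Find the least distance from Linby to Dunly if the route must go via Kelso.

47 km

Shortest Linby→Kelso: Linby–Irby–Kelso = 14
Shortest Kelso→Dunly: Kelso–Fenn–Ulver–Dunly = 33
Total via Kelso: 14 + 33 = 47 km.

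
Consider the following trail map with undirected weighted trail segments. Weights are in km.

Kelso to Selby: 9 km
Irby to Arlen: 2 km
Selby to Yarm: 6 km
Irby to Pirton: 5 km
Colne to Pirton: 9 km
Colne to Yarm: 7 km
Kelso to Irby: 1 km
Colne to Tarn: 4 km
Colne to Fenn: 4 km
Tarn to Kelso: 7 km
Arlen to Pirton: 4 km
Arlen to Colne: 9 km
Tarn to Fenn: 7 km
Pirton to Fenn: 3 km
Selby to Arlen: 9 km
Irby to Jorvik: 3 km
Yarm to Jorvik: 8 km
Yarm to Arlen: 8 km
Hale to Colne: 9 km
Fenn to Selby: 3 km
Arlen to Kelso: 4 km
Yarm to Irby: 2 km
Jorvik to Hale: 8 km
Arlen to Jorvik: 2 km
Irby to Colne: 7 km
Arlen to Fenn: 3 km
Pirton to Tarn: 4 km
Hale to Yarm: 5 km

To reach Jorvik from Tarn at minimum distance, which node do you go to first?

Enumerating some paths:
Tarn → Kelso → Irby → Jorvik: 7+1+3 = 11
Tarn → Pirton → Arlen → Jorvik: 4+4+2 = 10
Cheapest is Tarn → Pirton → Arlen → Jorvik at 10 km.
So from Tarn the first move is to Pirton.

Pirton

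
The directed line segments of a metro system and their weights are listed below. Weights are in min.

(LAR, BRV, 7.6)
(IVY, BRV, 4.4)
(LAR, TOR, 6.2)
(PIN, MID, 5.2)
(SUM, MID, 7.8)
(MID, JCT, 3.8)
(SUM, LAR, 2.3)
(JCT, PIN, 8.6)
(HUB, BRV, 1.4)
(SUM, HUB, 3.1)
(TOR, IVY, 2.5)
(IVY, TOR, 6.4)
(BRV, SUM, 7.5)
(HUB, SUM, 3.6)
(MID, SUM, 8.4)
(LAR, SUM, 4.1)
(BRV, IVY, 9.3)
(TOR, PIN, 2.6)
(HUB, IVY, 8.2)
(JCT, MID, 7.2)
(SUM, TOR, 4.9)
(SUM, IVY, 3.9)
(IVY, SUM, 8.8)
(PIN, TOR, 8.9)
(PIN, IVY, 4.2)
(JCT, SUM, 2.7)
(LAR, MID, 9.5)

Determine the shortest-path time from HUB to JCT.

15.2 min

Enumerating some paths:
HUB - SUM - TOR - PIN - MID - JCT: 3.6+4.9+2.6+5.2+3.8 = 20.1
HUB - SUM - MID - JCT: 3.6+7.8+3.8 = 15.2
HUB - SUM - LAR - MID - JCT: 3.6+2.3+9.5+3.8 = 19.2
Cheapest is HUB - SUM - MID - JCT at 15.2 min.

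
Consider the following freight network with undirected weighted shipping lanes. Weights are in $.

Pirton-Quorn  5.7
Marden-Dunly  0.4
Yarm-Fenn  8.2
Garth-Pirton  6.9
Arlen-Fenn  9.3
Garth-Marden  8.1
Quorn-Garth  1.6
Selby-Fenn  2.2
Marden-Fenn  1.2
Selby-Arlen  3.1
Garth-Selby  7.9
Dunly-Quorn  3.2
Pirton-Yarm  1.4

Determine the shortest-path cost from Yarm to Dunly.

Enumerating some paths:
Yarm → Pirton → Quorn → Dunly: 1.4+5.7+3.2 = 10.3
Yarm → Fenn → Marden → Dunly: 8.2+1.2+0.4 = 9.8
Yarm → Pirton → Garth → Quorn → Dunly: 1.4+6.9+1.6+3.2 = 13.1
Cheapest is Yarm → Fenn → Marden → Dunly at $9.8.

$9.8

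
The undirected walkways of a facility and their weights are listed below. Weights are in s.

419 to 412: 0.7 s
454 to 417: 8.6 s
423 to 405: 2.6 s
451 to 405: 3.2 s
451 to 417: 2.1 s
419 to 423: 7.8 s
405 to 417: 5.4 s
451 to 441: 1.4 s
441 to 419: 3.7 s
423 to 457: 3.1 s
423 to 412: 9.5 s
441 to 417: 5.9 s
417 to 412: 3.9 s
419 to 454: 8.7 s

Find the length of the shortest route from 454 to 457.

Candidate routes:
454 - 419 - 423 - 457: 8.7+7.8+3.1 = 19.6
454 - 417 - 405 - 423 - 457: 8.6+5.4+2.6+3.1 = 19.7
The minimum is 19.6 s via 454 - 419 - 423 - 457.

19.6 s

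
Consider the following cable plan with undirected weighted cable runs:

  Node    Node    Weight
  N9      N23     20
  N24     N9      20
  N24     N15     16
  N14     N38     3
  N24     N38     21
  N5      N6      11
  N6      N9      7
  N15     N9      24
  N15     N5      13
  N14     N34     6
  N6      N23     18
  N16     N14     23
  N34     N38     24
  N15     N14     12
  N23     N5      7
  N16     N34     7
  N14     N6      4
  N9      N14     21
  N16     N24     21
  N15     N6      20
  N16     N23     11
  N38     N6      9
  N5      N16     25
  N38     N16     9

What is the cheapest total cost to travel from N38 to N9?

14

Candidate routes:
N38–N14–N6–N9: 3+4+7 = 14
N38–N6–N9: 9+7 = 16
The minimum is 14 via N38–N14–N6–N9.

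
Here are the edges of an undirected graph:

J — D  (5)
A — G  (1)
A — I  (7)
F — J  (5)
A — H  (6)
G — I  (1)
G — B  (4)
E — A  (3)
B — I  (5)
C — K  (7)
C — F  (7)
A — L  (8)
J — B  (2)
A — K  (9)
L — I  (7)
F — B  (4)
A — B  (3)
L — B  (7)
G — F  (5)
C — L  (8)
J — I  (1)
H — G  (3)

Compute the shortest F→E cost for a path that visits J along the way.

Best F to J: F–J costing 5
Best J to E: J–I–G–A–E costing 6
Total via J: 5 + 6 = 11.

11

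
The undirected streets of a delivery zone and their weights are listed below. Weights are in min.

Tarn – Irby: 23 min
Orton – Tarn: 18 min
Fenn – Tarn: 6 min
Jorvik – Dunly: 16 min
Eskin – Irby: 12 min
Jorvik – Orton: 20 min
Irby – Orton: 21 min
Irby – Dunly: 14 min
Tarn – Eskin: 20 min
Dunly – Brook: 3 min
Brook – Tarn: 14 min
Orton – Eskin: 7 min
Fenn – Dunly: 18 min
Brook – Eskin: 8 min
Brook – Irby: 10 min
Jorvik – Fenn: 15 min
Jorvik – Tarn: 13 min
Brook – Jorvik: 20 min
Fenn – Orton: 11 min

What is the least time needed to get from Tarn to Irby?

Settle nodes by increasing distance from Tarn:
Tarn: 0
Fenn: 6  (via Tarn)
Jorvik: 13  (via Tarn)
Brook: 14  (via Tarn)
Orton: 17  (via Fenn)
Dunly: 17  (via Brook)
Eskin: 20  (via Tarn)
Irby: 23  (via Tarn)
Shortest route: Tarn → Irby = 23 min.

23 min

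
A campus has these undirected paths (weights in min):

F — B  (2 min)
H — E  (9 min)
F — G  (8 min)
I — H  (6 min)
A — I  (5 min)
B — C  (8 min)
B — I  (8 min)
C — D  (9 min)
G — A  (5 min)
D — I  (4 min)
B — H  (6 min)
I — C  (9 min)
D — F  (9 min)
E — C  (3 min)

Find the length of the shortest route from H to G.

16 min

Candidate routes:
H → I → B → F → G: 6+8+2+8 = 24
H → B → F → G: 6+2+8 = 16
H → I → D → F → G: 6+4+9+8 = 27
H → B → I → A → G: 6+8+5+5 = 24
Cheapest is H → B → F → G at 16 min.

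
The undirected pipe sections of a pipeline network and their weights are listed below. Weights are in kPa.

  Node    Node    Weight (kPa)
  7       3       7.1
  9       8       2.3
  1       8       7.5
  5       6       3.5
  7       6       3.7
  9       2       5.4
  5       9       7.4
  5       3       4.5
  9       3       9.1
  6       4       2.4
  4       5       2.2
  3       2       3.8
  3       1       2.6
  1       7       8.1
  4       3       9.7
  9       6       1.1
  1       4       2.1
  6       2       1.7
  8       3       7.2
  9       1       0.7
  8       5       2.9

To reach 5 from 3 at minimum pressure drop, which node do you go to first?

5

Compare a few routes:
3–5: 4.5 = 4.5
3–1–9–6–5: 2.6+0.7+1.1+3.5 = 7.9
3–1–4–5: 2.6+2.1+2.2 = 6.9
The minimum is 4.5 kPa via 3–5.
So from 3 the first move is to 5.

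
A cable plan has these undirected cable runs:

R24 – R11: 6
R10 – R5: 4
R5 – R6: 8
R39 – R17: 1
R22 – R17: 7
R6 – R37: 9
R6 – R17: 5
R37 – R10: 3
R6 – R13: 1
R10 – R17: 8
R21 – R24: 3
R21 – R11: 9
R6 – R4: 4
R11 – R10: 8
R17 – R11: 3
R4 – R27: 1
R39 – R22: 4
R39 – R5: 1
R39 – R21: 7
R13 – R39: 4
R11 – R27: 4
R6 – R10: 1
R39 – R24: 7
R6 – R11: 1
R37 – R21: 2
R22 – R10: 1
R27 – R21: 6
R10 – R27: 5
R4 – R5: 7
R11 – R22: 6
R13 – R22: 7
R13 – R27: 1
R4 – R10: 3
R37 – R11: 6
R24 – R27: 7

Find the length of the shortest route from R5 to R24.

Settle nodes by increasing distance from R5:
R5: 0
R39: 1  (via R5)
R17: 2  (via R39)
R10: 4  (via R5)
R6: 5  (via R10)
R11: 5  (via R17)
R13: 5  (via R39)
R22: 5  (via R39)
R27: 6  (via R13)
R37: 7  (via R10)
R4: 7  (via R5)
R21: 8  (via R39)
R24: 8  (via R39)
Shortest route: R5–R39–R24 = 8.

8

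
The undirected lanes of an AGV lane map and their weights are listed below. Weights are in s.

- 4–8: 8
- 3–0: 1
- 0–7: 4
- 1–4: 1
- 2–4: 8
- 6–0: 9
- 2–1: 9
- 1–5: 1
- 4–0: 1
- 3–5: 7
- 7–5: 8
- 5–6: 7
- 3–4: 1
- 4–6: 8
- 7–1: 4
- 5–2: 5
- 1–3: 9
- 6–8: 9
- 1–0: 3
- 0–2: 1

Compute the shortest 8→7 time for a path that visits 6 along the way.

21 s

Shortest 8→6: 8–6 = 9
Shortest 6→7: 6–5–1–7 = 12
Total via 6: 9 + 12 = 21 s.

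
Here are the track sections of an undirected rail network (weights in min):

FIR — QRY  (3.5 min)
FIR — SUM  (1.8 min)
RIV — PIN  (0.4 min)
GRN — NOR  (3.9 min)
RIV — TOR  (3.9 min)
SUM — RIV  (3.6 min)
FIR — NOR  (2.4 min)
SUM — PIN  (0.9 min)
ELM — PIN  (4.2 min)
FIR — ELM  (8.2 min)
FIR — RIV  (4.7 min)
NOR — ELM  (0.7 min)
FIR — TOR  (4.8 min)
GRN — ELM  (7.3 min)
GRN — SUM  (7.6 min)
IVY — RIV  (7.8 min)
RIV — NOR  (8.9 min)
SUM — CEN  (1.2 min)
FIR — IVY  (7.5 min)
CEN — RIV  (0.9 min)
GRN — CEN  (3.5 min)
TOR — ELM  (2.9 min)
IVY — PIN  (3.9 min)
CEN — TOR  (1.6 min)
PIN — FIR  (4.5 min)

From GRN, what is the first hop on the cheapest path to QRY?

NOR

Compare a few routes:
GRN - NOR - FIR - QRY: 3.9+2.4+3.5 = 9.8
GRN - CEN - SUM - FIR - QRY: 3.5+1.2+1.8+3.5 = 10
GRN - CEN - RIV - PIN - SUM - FIR - QRY: 3.5+0.9+0.4+0.9+1.8+3.5 = 11
GRN - CEN - RIV - FIR - QRY: 3.5+0.9+4.7+3.5 = 12.6
Cheapest is GRN - NOR - FIR - QRY at 9.8 min.
So from GRN the first move is to NOR.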